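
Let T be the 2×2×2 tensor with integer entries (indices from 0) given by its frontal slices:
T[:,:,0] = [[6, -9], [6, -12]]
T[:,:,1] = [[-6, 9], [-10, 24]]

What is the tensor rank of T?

2

Lower bound: the mode-2 unfolding of T (rows indexed by j, columns by (i,k) = (0,0), (0,1), (1,0), (1,1)) is [[6, -6, 6, -10], [-9, 9, -12, 24]].
There the 2×2 minor on rows j ∈ {0, 1}, columns (i,k) ∈ {(0,0), (1,0)} is det [[6, 6], [-9, -12]] = -18 ≠ 0, so this unfolding has rank ≥ 2; CP rank is at least every unfolding rank, so rank(T) ≥ 2. (Unfolding ranks only ever bound the CP rank from below — rank(T) can be strictly larger than all of them — so the matching upper bound has to come from an explicit 2-term decomposition.)
Upper bound — finding two terms. Write S_k = T[:,:,k] for the frontal slices: S₀ = [[6, -9], [6, -12]], S₁ = [[-6, 9], [-10, 24]].
If T = a₁ ⊗ b₁ ⊗ c₁ + a₂ ⊗ b₂ ⊗ c₂ then each S_k = c₁[k]·a₁b₁ᵀ + c₂[k]·a₂b₂ᵀ. S₀ and S₁ are linearly independent, so a₁b₁ᵀ and a₂b₂ᵀ must span the same plane of matrices: they are the rank-1 matrices of the form x·S₀ + y·S₁.
det(x·S₀ + y·S₁) is −18·x² + 72·xy − 54·y² = (-18)·(x − 3·y)(x − y), vanishing at (x:y) = (3:1) and (1:1).
M₁ = 3·S₀ + S₁ = [[12, -18], [8, -12]] = 2·(3, 2)(2, -3)ᵀ and M₂ = S₀ + S₁ = [[0, 0], [-4, 12]] = (-4)·(0, 1)(1, -3)ᵀ, so take a₁ = (3, 2), b₁ = (2, -3), a₂ = (0, 1), b₂ = (1, -3).
Each slice is an integer combination of E₁ = a₁b₁ᵀ and E₂ = a₂b₂ᵀ: S₀ = E₁ + 2·E₂, S₁ = −E₁ − 6·E₂; reading off coefficients, c₁ = (1, -1) and c₂ = (2, -6).
Hence T = (3, 2) ⊗ (2, -3) ⊗ (1, -1) + (0, 1) ⊗ (1, -3) ⊗ (2, -6), so rank(T) ≤ 2.
These bounds meet, so rank(T) = 2.
Check entry T[0,1,0] = -9: (3)·(-3)·(1) + (0)·(-3)·(2) = -9.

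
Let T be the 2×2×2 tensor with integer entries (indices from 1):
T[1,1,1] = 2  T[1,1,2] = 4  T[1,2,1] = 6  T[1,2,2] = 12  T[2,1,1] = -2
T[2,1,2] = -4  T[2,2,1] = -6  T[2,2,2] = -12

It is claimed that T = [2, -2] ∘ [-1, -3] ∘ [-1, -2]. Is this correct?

Yes

Reconstruct entrywise from the claimed factors. For example, T[1,2,2] = 12 and Σₗ aₗ[1]bₗ[2]cₗ[2] = (2)·(-3)·(-2) = 12; checking all 8 entries, every one matches. The claim holds.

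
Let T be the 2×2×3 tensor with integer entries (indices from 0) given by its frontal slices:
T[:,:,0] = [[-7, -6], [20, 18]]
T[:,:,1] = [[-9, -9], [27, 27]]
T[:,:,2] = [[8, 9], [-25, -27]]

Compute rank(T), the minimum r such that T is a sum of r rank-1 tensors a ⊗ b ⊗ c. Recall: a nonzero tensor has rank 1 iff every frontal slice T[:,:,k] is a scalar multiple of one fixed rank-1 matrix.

Lower bound: the mode-1 unfolding of T (rows indexed by i, columns by (j,k) = (0,0), (0,1), (0,2), (1,0), (1,1), (1,2)) is [[-7, -9, 8, -6, -9, 9], [20, 27, -25, 18, 27, -27]].
There the 2×2 minor on rows i ∈ {0, 1}, columns (j,k) ∈ {(0,0), (0,1)} is det [[-7, -9], [20, 27]] = -9 ≠ 0, so this unfolding has rank ≥ 2; CP rank is at least every unfolding rank, so rank(T) ≥ 2. (Flattening ranks never certify an upper bound on CP rank; for that we must actually write T with 2 rank-1 terms.)
Upper bound — finding two terms. Write S_k = T[:,:,k] for the frontal slices: S₀ = [[-7, -6], [20, 18]], S₁ = [[-9, -9], [27, 27]], S₂ = [[8, 9], [-25, -27]].
If T = a₁ ⊗ b₁ ⊗ c₁ + a₂ ⊗ b₂ ⊗ c₂ then each S_k = c₁[k]·a₁b₁ᵀ + c₂[k]·a₂b₂ᵀ. S₀ and S₁ are linearly independent, so a₁b₁ᵀ and a₂b₂ᵀ must span the same plane of matrices: they are the rank-1 matrices of the form x·S₀ + y·S₁.
det(x·S₀ + y·S₁) is −6·x² − 9·xy = (-3)·(2·x + 3·y)(x), vanishing at (x:y) = (3:-2) and (0:1).
M₁ = 3·S₀ − 2·S₁ = [[-3, 0], [6, 0]] = (-3)·[1, -2][1, 0]ᵀ and M₂ = S₁ = [[-9, -9], [27, 27]] = (-9)·[1, -3][1, 1]ᵀ, so take a₁ = [1, -2], b₁ = [1, 0], a₂ = [1, -3], b₂ = [1, 1].
Each slice is an integer combination of E₁ = a₁b₁ᵀ and E₂ = a₂b₂ᵀ: S₀ = −E₁ − 6·E₂, S₁ = −9·E₂, S₂ = −E₁ + 9·E₂; reading off coefficients, c₁ = [-1, 0, -1] and c₂ = [-6, -9, 9].
Hence T = [1, -2] ⊗ [1, 0] ⊗ [-1, 0, -1] + [1, -3] ⊗ [1, 1] ⊗ [-6, -9, 9], so rank(T) ≤ 2.
These bounds meet, so rank(T) = 2.

2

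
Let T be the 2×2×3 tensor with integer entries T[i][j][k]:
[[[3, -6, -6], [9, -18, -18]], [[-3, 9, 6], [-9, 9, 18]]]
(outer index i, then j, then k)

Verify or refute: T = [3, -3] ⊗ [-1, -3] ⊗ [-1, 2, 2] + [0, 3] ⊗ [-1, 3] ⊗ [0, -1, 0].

Reconstruct entrywise from the claimed factors. For example, T[1,1,1] = 9 and Σₗ aₗ[1]bₗ[1]cₗ[1] = (-3)·(-3)·(2) + (3)·(3)·(-1) = 9; checking all 12 entries, every one matches. The claim holds.

Yes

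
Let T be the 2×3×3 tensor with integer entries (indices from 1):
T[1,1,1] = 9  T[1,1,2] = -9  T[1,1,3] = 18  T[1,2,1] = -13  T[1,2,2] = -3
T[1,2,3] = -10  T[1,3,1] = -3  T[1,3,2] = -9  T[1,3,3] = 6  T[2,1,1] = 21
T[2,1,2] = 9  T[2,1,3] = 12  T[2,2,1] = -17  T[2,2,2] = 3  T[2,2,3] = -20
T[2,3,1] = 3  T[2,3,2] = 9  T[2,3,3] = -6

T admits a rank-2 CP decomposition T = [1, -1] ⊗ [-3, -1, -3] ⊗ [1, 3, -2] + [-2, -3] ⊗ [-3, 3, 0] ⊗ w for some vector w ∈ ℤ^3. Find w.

w = [2, 0, 2]

Subtract the known terms from T to get the rank-1 residual R = [-2, -3] ⊗ [-3, 3, 0] ⊗ w, so R[i,j,k] = a[i]·b[j]·w[k]. Pick indices with nonzero a[1]·b[1] = (-2)·(-3) = 6. Only the fibre through (1,1,·) is needed: R[1,1,:] = T[1,1,:] − Σₗ aₗ[1]bₗ[1]cₗ = [9, -9, 18] − (1)·(-3)·[1, 3, -2] = [12, 0, 12]. Then w[k] = R[1,1,k] / 6 for each k, giving w = [12, 0, 12] / 6 = [2, 0, 2].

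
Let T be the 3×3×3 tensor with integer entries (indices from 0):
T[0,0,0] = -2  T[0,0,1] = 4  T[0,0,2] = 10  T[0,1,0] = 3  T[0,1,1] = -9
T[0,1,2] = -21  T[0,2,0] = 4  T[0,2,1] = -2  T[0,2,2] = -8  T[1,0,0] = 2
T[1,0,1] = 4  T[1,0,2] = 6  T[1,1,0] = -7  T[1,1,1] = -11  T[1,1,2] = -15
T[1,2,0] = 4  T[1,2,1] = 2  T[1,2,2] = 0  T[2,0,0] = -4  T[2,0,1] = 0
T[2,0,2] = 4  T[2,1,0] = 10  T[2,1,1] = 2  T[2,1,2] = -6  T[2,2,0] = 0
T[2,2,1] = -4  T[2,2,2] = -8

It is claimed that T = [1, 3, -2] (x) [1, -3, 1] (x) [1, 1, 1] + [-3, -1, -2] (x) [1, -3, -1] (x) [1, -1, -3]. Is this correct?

No

Reconstruct entry (0,1,0) from the claimed factors: Σₗ aₗ[0]bₗ[1]cₗ[0] = (1)·(-3)·(1) + (-3)·(-3)·(1) = 6, but T[0,1,0] = 3. The claim is false.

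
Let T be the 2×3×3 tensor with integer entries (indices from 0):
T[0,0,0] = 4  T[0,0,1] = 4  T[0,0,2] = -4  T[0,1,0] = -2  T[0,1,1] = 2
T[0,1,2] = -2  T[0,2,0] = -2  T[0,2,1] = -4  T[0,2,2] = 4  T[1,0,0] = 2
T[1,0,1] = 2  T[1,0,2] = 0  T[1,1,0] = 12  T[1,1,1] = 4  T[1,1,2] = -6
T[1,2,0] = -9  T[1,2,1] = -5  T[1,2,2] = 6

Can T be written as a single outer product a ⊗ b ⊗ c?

The mode-2 unfolding of T (rows indexed by j, columns by (i,k) = (0,0), (0,1), (0,2), (1,0), (1,1), (1,2)) is [[4, 4, -4, 2, 2, 0], [-2, 2, -2, 12, 4, -6], [-2, -4, 4, -9, -5, 6]].
There the 3×3 minor on rows j ∈ {0, 1, 2}, columns (i,k) ∈ {(0,0), (0,1), (1,0)} is det [[4, 4, 2], [-2, 2, 12], [-2, -4, -9]] = -24 ≠ 0, so this unfolding has rank ≥ 3; CP rank is at least every unfolding rank, so rank(T) ≥ 3.
In particular rank(T) ≥ 3 > 1, so T is not rank-1.

No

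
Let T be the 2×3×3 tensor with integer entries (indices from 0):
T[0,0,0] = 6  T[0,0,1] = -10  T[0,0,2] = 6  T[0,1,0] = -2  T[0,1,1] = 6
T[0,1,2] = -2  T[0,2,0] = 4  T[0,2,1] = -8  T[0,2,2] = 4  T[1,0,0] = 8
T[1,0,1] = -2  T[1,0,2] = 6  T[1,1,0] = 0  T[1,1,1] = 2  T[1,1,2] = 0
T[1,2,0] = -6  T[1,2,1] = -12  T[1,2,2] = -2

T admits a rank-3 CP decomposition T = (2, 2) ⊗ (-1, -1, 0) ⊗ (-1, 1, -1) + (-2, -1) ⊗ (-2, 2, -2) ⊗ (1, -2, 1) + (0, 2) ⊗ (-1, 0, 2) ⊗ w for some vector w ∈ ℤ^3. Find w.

w = (-2, -2, -1)

Subtract the known terms from T to get the rank-1 residual R = (0, 2) ⊗ (-1, 0, 2) ⊗ w, so R[i,j,k] = a[i]·b[j]·w[k]. Pick indices with nonzero a[1]·b[0] = (2)·(-1) = -2. Only the fibre through (1,0,·) is needed: R[1,0,:] = T[1,0,:] − Σₗ aₗ[1]bₗ[0]cₗ = [8, -2, 6] − (2)·(-1)·(-1, 1, -1) − (-1)·(-2)·(1, -2, 1) = [4, 4, 2]. Then w[k] = R[1,0,k] / -2 for each k, giving w = [4, 4, 2] / -2 = (-2, -2, -1).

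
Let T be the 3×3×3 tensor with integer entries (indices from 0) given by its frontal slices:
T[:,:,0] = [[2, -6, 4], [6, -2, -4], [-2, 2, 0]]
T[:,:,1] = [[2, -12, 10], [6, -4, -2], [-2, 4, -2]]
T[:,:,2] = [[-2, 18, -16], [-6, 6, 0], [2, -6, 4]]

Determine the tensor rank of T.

2

Lower bound: in the mode-3 unfolding of T (rows indexed by k, columns by (i,j)) the 2×2 minor on rows k ∈ {0, 1}, columns (i,j) ∈ {(0,0), (0,1)} is det [[2, -6], [2, -12]] = -12 ≠ 0, so that unfolding has rank ≥ 2 and hence rank(T) ≥ 2 (CP rank is at least every unfolding rank, though it can be larger).
Upper bound: with S_k = T[:,:,k], the two rank-1 terms a₁b₁ᵀ, a₂b₂ᵀ are the rank-1 members of the pencil x·S₀ + y·S₁.
The 2×2 minor of x·S₀ + y·S₁ on rows {0,1}, columns {0,1} is 32·x² + 96·xy + 64·y² = 32·(x + 2·y)(x + y), vanishing at (x:y) = (2:-1) and (1:-1).
M₁ = 2·S₀ − S₁ = [[2, 0, -2], [6, 0, -6], [-2, 0, 2]] = 2·[1, 3, -1][1, 0, -1]ᵀ and M₂ = S₀ − S₁ = [[0, 6, -6], [0, 2, -2], [0, -2, 2]] = 2·[3, 1, -1][0, 1, -1]ᵀ, so take a₁ = [1, 3, -1], b₁ = [1, 0, -1], a₂ = [3, 1, -1], b₂ = [0, 1, -1].
Each slice is an integer combination of E₁ = a₁b₁ᵀ and E₂ = a₂b₂ᵀ: S₀ = 2·E₁ − 2·E₂, S₁ = 2·E₁ − 4·E₂, S₂ = −2·E₁ + 6·E₂; reading off coefficients, c₁ = [2, 2, -2] and c₂ = [-2, -4, 6].
Hence T = [1, 3, -1] (x) [1, 0, -1] (x) [2, 2, -2] + [3, 1, -1] (x) [0, 1, -1] (x) [-2, -4, 6], so rank(T) ≤ 2.
These bounds meet, so rank(T) = 2.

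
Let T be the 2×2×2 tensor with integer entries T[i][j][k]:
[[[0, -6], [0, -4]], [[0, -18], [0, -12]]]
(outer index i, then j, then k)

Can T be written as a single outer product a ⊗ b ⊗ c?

Yes

If T = a ⊗ b ⊗ c then every fibre of T is a multiple of the corresponding factor, so read the factors off the fibres through the nonzero entry T[0,0,1] = -6.
The mode-1 fibre T[:,0,1] = [-6, -18] gives a = [1, 3] (primitive direction); the mode-2 fibre T[0,:,1] = [-6, -4] gives b = [3, 2]; then c[k] = T[0,0,k] / (a[0]·b[0]) = [0, -6] / 3 = [0, -2].
Expanding [1, 3] ⊗ [3, 2] ⊗ [0, -2] reproduces all 8 entries of T, so T = [1, 3] ⊗ [3, 2] ⊗ [0, -2] and rank(T) ≤ 1.
Equivalently every frontal slice T[:,:,k] is c[k] times the rank-1 matrix [1, 3] ⊗ [3, 2]. So T has rank 1 (it is nonzero).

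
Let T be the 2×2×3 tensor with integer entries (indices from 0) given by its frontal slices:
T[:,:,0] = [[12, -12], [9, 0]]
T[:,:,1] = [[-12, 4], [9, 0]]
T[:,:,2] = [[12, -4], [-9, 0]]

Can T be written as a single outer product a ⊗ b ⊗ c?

No

The mode-3 unfolding of T (rows indexed by k, columns by (i,j) = (0,0), (0,1), (1,0), (1,1)) is [[12, -12, 9, 0], [-12, 4, 9, 0], [12, -4, -9, 0]].
There the 2×2 minor on rows k ∈ {0, 1}, columns (i,j) ∈ {(0,0), (0,1)} is det [[12, -12], [-12, 4]] = -96 ≠ 0, so this unfolding has rank ≥ 2; CP rank is at least every unfolding rank, so rank(T) ≥ 2.
In particular rank(T) ≥ 2 > 1, so T is not rank-1.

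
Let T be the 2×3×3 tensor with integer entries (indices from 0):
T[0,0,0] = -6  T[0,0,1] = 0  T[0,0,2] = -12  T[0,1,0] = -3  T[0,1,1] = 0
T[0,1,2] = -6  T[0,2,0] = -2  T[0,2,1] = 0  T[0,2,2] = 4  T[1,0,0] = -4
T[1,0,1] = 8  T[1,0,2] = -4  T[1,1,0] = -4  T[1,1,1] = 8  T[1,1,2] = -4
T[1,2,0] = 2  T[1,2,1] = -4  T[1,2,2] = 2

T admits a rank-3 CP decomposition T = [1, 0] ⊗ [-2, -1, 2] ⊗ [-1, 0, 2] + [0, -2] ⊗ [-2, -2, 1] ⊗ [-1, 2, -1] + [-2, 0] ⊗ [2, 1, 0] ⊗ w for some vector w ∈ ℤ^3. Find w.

w = [2, 0, 2]

Subtract the known terms from T to get the rank-1 residual R = [-2, 0] ⊗ [2, 1, 0] ⊗ w, so R[i,j,k] = a[i]·b[j]·w[k]. Pick indices with nonzero a[0]·b[0] = (-2)·(2) = -4. Only the fibre through (0,0,·) is needed: R[0,0,:] = T[0,0,:] − Σₗ aₗ[0]bₗ[0]cₗ = [-6, 0, -12] − (1)·(-2)·[-1, 0, 2] − (0)·(-2)·[-1, 2, -1] = [-8, 0, -8]. Then w[k] = R[0,0,k] / -4 for each k, giving w = [-8, 0, -8] / -4 = [2, 0, 2].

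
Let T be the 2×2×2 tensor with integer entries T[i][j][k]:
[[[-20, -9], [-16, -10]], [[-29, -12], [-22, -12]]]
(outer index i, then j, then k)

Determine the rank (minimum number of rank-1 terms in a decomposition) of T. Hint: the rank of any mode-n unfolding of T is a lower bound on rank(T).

Lower bound: the mode-2 unfolding of T (rows indexed by j, columns by (i,k) = (0,0), (0,1), (1,0), (1,1)) is [[-20, -9, -29, -12], [-16, -10, -22, -12]].
There the 2×2 minor on rows j ∈ {0, 1}, columns (i,k) ∈ {(0,0), (0,1)} is det [[-20, -9], [-16, -10]] = 56 ≠ 0, so this unfolding has rank ≥ 2; CP rank is at least every unfolding rank, so rank(T) ≥ 2. (Flattening ranks never certify an upper bound on CP rank; for that we must actually write T with 2 rank-1 terms.)
Upper bound — finding two terms. Write S_k = T[:,:,k] for the frontal slices: S₀ = [[-20, -16], [-29, -22]], S₁ = [[-9, -10], [-12, -12]].
If T = a₁ ∘ b₁ ∘ c₁ + a₂ ∘ b₂ ∘ c₂ then each S_k = c₁[k]·a₁b₁ᵀ + c₂[k]·a₂b₂ᵀ. S₀ and S₁ are linearly independent, so a₁b₁ᵀ and a₂b₂ᵀ must span the same plane of matrices: they are the rank-1 matrices of the form x·S₀ + y·S₁.
det(x·S₀ + y·S₁) is −24·x² − 44·xy − 12·y² = (-4)·(2·x + 3·y)(3·x + y), vanishing at (x:y) = (3:-2) and (1:-3).
M₁ = 3·S₀ − 2·S₁ = [[-42, -28], [-63, -42]] = (-7)·(2, 3)(3, 2)ᵀ and M₂ = S₀ − 3·S₁ = [[7, 14], [7, 14]] = 7·(1, 1)(1, 2)ᵀ, so take a₁ = (2, 3), b₁ = (3, 2), a₂ = (1, 1), b₂ = (1, 2).
Each slice is an integer combination of E₁ = a₁b₁ᵀ and E₂ = a₂b₂ᵀ: S₀ = −3·E₁ − 2·E₂, S₁ = −E₁ − 3·E₂; reading off coefficients, c₁ = (-3, -1) and c₂ = (-2, -3).
Hence T = (2, 3) ∘ (3, 2) ∘ (-3, -1) + (1, 1) ∘ (1, 2) ∘ (-2, -3), so rank(T) ≤ 2.
These bounds meet, so rank(T) = 2.

2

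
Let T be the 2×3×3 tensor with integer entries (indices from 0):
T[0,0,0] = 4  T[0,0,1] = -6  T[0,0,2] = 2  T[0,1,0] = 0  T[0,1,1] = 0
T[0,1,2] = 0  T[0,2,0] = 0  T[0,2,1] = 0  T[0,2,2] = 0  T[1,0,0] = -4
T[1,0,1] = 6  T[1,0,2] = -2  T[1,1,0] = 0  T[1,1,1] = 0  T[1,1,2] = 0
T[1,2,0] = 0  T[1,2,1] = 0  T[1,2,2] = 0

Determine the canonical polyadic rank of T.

Lower bound: T ≠ 0 (e.g. T[0,0,0] = 4), so rank(T) ≥ 1.
Upper bound: if T = a ⊗ b ⊗ c then every fibre of T is a multiple of the corresponding factor, so read the factors off the fibres through the nonzero entry T[0,0,0] = 4.
The mode-1 fibre T[:,0,0] = [4, -4] gives a = [1, -1] (primitive direction); the mode-2 fibre T[0,:,0] = [4, 0, 0] gives b = [1, 0, 0]; then c[k] = T[0,0,k] / (a[0]·b[0]) = [4, -6, 2] / 1 = [4, -6, 2].
Expanding [1, -1] ⊗ [1, 0, 0] ⊗ [4, -6, 2] reproduces all 18 entries of T, so T = [1, -1] ⊗ [1, 0, 0] ⊗ [4, -6, 2] and rank(T) ≤ 1.
These bounds meet, so rank(T) = 1.

1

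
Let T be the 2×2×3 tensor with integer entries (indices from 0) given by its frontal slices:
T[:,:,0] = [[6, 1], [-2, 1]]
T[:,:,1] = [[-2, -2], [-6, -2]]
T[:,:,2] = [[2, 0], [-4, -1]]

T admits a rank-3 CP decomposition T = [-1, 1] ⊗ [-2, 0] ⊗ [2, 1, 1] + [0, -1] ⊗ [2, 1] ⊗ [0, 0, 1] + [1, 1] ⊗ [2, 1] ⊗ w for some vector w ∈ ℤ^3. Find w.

w = [1, -2, 0]

Subtract the known terms from T to get the rank-1 residual R = [1, 1] ⊗ [2, 1] ⊗ w, so R[i,j,k] = a[i]·b[j]·w[k]. Pick indices with nonzero a[0]·b[0] = (1)·(2) = 2. Only the fibre through (0,0,·) is needed: R[0,0,:] = T[0,0,:] − Σₗ aₗ[0]bₗ[0]cₗ = [6, -2, 2] − (-1)·(-2)·[2, 1, 1] − (0)·(2)·[0, 0, 1] = [2, -4, 0]. Then w[k] = R[0,0,k] / 2 for each k, giving w = [2, -4, 0] / 2 = [1, -2, 0].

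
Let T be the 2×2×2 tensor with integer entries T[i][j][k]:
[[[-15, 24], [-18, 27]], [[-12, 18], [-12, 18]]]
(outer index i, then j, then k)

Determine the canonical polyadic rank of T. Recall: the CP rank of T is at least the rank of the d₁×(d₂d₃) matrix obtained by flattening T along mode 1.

2

Lower bound: the mode-2 unfolding of T (rows indexed by j, columns by (i,k) = (0,0), (0,1), (1,0), (1,1)) is [[-15, 24, -12, 18], [-18, 27, -12, 18]].
There the 2×2 minor on rows j ∈ {0, 1}, columns (i,k) ∈ {(0,0), (0,1)} is det [[-15, 24], [-18, 27]] = 27 ≠ 0, so this unfolding has rank ≥ 2; CP rank is at least every unfolding rank, so rank(T) ≥ 2. (This is only a lower bound: in general the CP rank may exceed every unfolding rank, so we still need to exhibit 2 rank-1 terms summing to T.)
Upper bound — finding two terms. Write S_k = T[:,:,k] for the frontal slices: S₀ = [[-15, -18], [-12, -12]], S₁ = [[24, 27], [18, 18]].
If T = a₁ (x) b₁ (x) c₁ + a₂ (x) b₂ (x) c₂ then each S_k = c₁[k]·a₁b₁ᵀ + c₂[k]·a₂b₂ᵀ. S₀ and S₁ are linearly independent, so a₁b₁ᵀ and a₂b₂ᵀ must span the same plane of matrices: they are the rank-1 matrices of the form x·S₀ + y·S₁.
det(x·S₀ + y·S₁) is −36·x² + 90·xy − 54·y² = (-18)·(2·x − 3·y)(x − y), vanishing at (x:y) = (3:2) and (1:1).
M₁ = 3·S₀ + 2·S₁ = [[3, 0], [0, 0]] = 3·[1, 0][1, 0]ᵀ and M₂ = S₀ + S₁ = [[9, 9], [6, 6]] = 3·[3, 2][1, 1]ᵀ, so take a₁ = [1, 0], b₁ = [1, 0], a₂ = [3, 2], b₂ = [1, 1].
Each slice is an integer combination of E₁ = a₁b₁ᵀ and E₂ = a₂b₂ᵀ: S₀ = 3·E₁ − 6·E₂, S₁ = −3·E₁ + 9·E₂; reading off coefficients, c₁ = [3, -3] and c₂ = [-6, 9].
Hence T = [1, 0] (x) [1, 0] (x) [3, -3] + [3, 2] (x) [1, 1] (x) [-6, 9], so rank(T) ≤ 2.
These bounds meet, so rank(T) = 2.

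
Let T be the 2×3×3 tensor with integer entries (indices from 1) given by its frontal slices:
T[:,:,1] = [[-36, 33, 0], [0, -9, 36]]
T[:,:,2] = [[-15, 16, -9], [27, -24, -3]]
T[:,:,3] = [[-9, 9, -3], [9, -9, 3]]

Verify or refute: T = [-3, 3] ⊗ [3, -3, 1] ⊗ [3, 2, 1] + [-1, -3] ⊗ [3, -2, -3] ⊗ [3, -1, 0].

Yes

Reconstruct entrywise from the claimed factors. For example, T[2,3,3] = 3 and Σₗ aₗ[2]bₗ[3]cₗ[3] = (3)·(1)·(1) + (-3)·(-3)·(0) = 3; checking all 18 entries, every one matches. The claim holds.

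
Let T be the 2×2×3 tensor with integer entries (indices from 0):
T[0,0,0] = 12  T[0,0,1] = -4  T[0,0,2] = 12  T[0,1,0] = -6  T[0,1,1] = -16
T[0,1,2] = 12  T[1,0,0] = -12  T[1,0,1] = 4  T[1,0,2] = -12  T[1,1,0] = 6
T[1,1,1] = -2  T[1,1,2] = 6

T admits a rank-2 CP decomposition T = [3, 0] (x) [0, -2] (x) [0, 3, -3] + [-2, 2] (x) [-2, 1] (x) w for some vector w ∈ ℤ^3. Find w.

Subtract the known terms from T to get the rank-1 residual R = [-2, 2] (x) [-2, 1] (x) w, so R[i,j,k] = a[i]·b[j]·w[k]. Pick indices with nonzero a[0]·b[0] = (-2)·(-2) = 4. Only the fibre through (0,0,·) is needed: R[0,0,:] = T[0,0,:] − Σₗ aₗ[0]bₗ[0]cₗ = [12, -4, 12] − (3)·(0)·[0, 3, -3] = [12, -4, 12]. Then w[k] = R[0,0,k] / 4 for each k, giving w = [12, -4, 12] / 4 = [3, -1, 3].

w = [3, -1, 3]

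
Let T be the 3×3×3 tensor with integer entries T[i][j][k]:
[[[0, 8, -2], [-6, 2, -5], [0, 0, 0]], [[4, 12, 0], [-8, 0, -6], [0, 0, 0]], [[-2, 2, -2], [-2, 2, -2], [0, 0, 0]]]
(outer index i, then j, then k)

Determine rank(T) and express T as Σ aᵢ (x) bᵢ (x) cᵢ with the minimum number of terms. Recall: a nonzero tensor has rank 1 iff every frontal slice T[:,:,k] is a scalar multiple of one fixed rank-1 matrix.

rank(T) = 2

Lower bound: the mode-2 unfolding of T (rows indexed by j, columns by (i,k) = (0,0), (0,1), (0,2), (1,0), (1,1), (1,2), (2,0), (2,1), (2,2)) is [[0, 8, -2, 4, 12, 0, -2, 2, -2], [-6, 2, -5, -8, 0, -6, -2, 2, -2], [0, 0, 0, 0, 0, 0, 0, 0, 0]].
There the 2×2 minor on rows j ∈ {0, 1}, columns (i,k) ∈ {(0,0), (0,1)} is det [[0, 8], [-6, 2]] = 48 ≠ 0, so this unfolding has rank ≥ 2; CP rank is at least every unfolding rank, so rank(T) ≥ 2. (Unfolding ranks only ever bound the CP rank from below — rank(T) can be strictly larger than all of them — so the matching upper bound has to come from an explicit 2-term decomposition.)
Upper bound — finding two terms. Write S_k = T[:,:,k] for the frontal slices: S₀ = [[0, -6, 0], [4, -8, 0], [-2, -2, 0]], S₁ = [[8, 2, 0], [12, 0, 0], [2, 2, 0]], S₂ = [[-2, -5, 0], [0, -6, 0], [-2, -2, 0]].
If T = a₁ (x) b₁ (x) c₁ + a₂ (x) b₂ (x) c₂ then each S_k = c₁[k]·a₁b₁ᵀ + c₂[k]·a₂b₂ᵀ. S₀ and S₁ are linearly independent, so a₁b₁ᵀ and a₂b₂ᵀ must span the same plane of matrices: they are the rank-1 matrices of the form x·S₀ + y·S₁.
The 2×2 minor of x·S₀ + y·S₁ on rows {0,1}, columns {0,1} is 24·x² − 24·y² = 24·(x − y)(x + y), vanishing at (x:y) = (1:1) and (1:-1).
M₁ = S₀ + S₁ = [[8, -4, 0], [16, -8, 0], [0, 0, 0]] = 4·[1, 2, 0][2, -1, 0]ᵀ and M₂ = S₀ − S₁ = [[-8, -8, 0], [-8, -8, 0], [-4, -4, 0]] = (-4)·[2, 2, 1][1, 1, 0]ᵀ, so take a₁ = [1, 2, 0], b₁ = [2, -1, 0], a₂ = [2, 2, 1], b₂ = [1, 1, 0].
Each slice is an integer combination of E₁ = a₁b₁ᵀ and E₂ = a₂b₂ᵀ: S₀ = 2·E₁ − 2·E₂, S₁ = 2·E₁ + 2·E₂, S₂ = E₁ − 2·E₂; reading off coefficients, c₁ = [2, 2, 1] and c₂ = [-2, 2, -2].
Hence T = [1, 2, 0] (x) [2, -1, 0] (x) [2, 2, 1] + [2, 2, 1] (x) [1, 1, 0] (x) [-2, 2, -2], so rank(T) ≤ 2.
These bounds meet, so rank(T) = 2.
Check entry T[1,1,0] = -8: (2)·(-1)·(2) + (2)·(1)·(-2) = -8.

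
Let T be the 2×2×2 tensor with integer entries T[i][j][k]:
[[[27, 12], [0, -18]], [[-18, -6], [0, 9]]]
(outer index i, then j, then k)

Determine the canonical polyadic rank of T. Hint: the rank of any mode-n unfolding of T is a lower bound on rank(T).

Lower bound: in the mode-3 unfolding of T (rows indexed by k, columns by (i,j)) the 2×2 minor on rows k ∈ {0, 1}, columns (i,j) ∈ {(0,0), (0,1)} is det [[27, 0], [12, -18]] = -486 ≠ 0, so that unfolding has rank ≥ 2 and hence rank(T) ≥ 2 (CP rank is at least every unfolding rank, though it can be larger).
Upper bound: with S_k = T[:,:,k], the two rank-1 terms a₁b₁ᵀ, a₂b₂ᵀ are the rank-1 members of the pencil x·S₀ + y·S₁.
det(x·S₀ + y·S₁) is −81·xy = (-81)·(y)(x), vanishing at (x:y) = (1:0) and (0:1).
M₁ = S₀ = [[27, 0], [-18, 0]] = 9·[3, -2][1, 0]ᵀ and M₂ = S₁ = [[12, -18], [-6, 9]] = 3·[2, -1][2, -3]ᵀ, so take a₁ = [3, -2], b₁ = [1, 0], a₂ = [2, -1], b₂ = [2, -3].
Each slice is an integer combination of E₁ = a₁b₁ᵀ and E₂ = a₂b₂ᵀ: S₀ = 9·E₁, S₁ = 3·E₂; reading off coefficients, c₁ = [9, 0] and c₂ = [0, 3].
Hence T = [3, -2] ⊗ [1, 0] ⊗ [9, 0] + [2, -1] ⊗ [2, -3] ⊗ [0, 3], so rank(T) ≤ 2.
These bounds meet, so rank(T) = 2.

2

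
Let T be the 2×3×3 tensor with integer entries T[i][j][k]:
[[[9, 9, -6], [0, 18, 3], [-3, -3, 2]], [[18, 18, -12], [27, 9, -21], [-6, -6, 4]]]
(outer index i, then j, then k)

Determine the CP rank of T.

Lower bound: in the mode-2 unfolding of T (rows indexed by j, columns by (i,k)) the 2×2 minor on rows j ∈ {0, 1}, columns (i,k) ∈ {(0,0), (0,1)} is det [[9, 9], [0, 18]] = 162 ≠ 0, so that unfolding has rank ≥ 2 and hence rank(T) ≥ 2 (CP rank is at least every unfolding rank, though it can be larger).
Upper bound: with S_k = T[:,:,k], the two rank-1 terms a₁b₁ᵀ, a₂b₂ᵀ are the rank-1 members of the pencil x·S₀ + y·S₁.
The 2×2 minor of x·S₀ + y·S₁ on rows {0,1}, columns {0,1} is 243·x² − 243·y² = 243·(x − y)(x + y), vanishing at (x:y) = (1:1) and (1:-1).
M₁ = S₀ + S₁ = [[18, 18, -6], [36, 36, -12]] = 6·[1, 2][3, 3, -1]ᵀ and M₂ = S₀ − S₁ = [[0, -18, 0], [0, 18, 0]] = (-18)·[1, -1][0, 1, 0]ᵀ, so take a₁ = [1, 2], b₁ = [3, 3, -1], a₂ = [1, -1], b₂ = [0, 1, 0].
Each slice is an integer combination of E₁ = a₁b₁ᵀ and E₂ = a₂b₂ᵀ: S₀ = 3·E₁ − 9·E₂, S₁ = 3·E₁ + 9·E₂, S₂ = −2·E₁ + 9·E₂; reading off coefficients, c₁ = [3, 3, -2] and c₂ = [-9, 9, 9].
Hence T = [1, 2] ∘ [3, 3, -1] ∘ [3, 3, -2] + [1, -1] ∘ [0, 1, 0] ∘ [-9, 9, 9], so rank(T) ≤ 2.
These bounds meet, so rank(T) = 2.

2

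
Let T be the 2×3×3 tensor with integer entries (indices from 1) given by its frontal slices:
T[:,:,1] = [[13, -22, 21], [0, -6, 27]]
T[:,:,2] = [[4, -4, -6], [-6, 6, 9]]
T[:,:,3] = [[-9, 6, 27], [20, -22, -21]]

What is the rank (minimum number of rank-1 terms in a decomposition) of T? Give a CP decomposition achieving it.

rank(T) = 2

Lower bound: the mode-3 unfolding of T (rows indexed by k, columns by (i,j) = (1,1), (1,2), (1,3), (2,1), (2,2), (2,3)) is [[13, -22, 21, 0, -6, 27], [4, -4, -6, -6, 6, 9], [-9, 6, 27, 20, -22, -21]].
There the 2×2 minor on rows k ∈ {1, 2}, columns (i,j) ∈ {(1,1), (1,2)} is det [[13, -22], [4, -4]] = 36 ≠ 0, so this unfolding has rank ≥ 2; CP rank is at least every unfolding rank, so rank(T) ≥ 2. (This is only a lower bound: in general the CP rank may exceed every unfolding rank, so we still need to exhibit 2 rank-1 terms summing to T.)
Upper bound — finding two terms. Write S_k = T[:,:,k] for the frontal slices: S₁ = [[13, -22, 21], [0, -6, 27]], S₂ = [[4, -4, -6], [-6, 6, 9]], S₃ = [[-9, 6, 27], [20, -22, -21]].
If T = a₁ ⊗ b₁ ⊗ c₁ + a₂ ⊗ b₂ ⊗ c₂ then each S_k = c₁[k]·a₁b₁ᵀ + c₂[k]·a₂b₂ᵀ. S₁ and S₂ are linearly independent, so a₁b₁ᵀ and a₂b₂ᵀ must span the same plane of matrices: they are the rank-1 matrices of the form x·S₁ + y·S₂.
The 2×2 minor of x·S₁ + y·S₂ on rows {1,2}, columns {1,2} is −78·x² − 78·xy = (-78)·(x + y)(x), vanishing at (x:y) = (1:-1) and (0:1).
M₁ = S₁ − S₂ = [[9, -18, 27], [6, -12, 18]] = 3·[3, 2][1, -2, 3]ᵀ and M₂ = S₂ = [[4, -4, -6], [-6, 6, 9]] = [2, -3][2, -2, -3]ᵀ, so take a₁ = [3, 2], b₁ = [1, -2, 3], a₂ = [2, -3], b₂ = [2, -2, -3].
Each slice is an integer combination of E₁ = a₁b₁ᵀ and E₂ = a₂b₂ᵀ: S₁ = 3·E₁ + E₂, S₂ = E₂, S₃ = E₁ − 3·E₂; reading off coefficients, c₁ = [3, 0, 1] and c₂ = [1, 1, -3].
Hence T = [3, 2] ⊗ [1, -2, 3] ⊗ [3, 0, 1] + [2, -3] ⊗ [2, -2, -3] ⊗ [1, 1, -3], so rank(T) ≤ 2.
These bounds meet, so rank(T) = 2.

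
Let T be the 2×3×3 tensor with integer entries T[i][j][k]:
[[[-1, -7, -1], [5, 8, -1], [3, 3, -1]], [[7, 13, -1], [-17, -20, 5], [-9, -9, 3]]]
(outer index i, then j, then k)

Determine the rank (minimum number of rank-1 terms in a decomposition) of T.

Lower bound: the mode-1 unfolding of T (rows indexed by i, columns by (j,k) = (0,0), (0,1), (0,2), (1,0), (1,1), (1,2), (2,0), (2,1), (2,2)) is [[-1, -7, -1, 5, 8, -1, 3, 3, -1], [7, 13, -1, -17, -20, 5, -9, -9, 3]].
There the 2×2 minor on rows i ∈ {0, 1}, columns (j,k) ∈ {(0,0), (0,1)} is det [[-1, -7], [7, 13]] = 36 ≠ 0, so this unfolding has rank ≥ 2; CP rank is at least every unfolding rank, so rank(T) ≥ 2. (Flattening ranks never certify an upper bound on CP rank; for that we must actually write T with 2 rank-1 terms.)
Upper bound — finding two terms. Write S_k = T[:,:,k] for the frontal slices: S₀ = [[-1, 5, 3], [7, -17, -9]], S₁ = [[-7, 8, 3], [13, -20, -9]], S₂ = [[-1, -1, -1], [-1, 5, 3]].
If T = a₁ ∘ b₁ ∘ c₁ + a₂ ∘ b₂ ∘ c₂ then each S_k = c₁[k]·a₁b₁ᵀ + c₂[k]·a₂b₂ᵀ. S₀ and S₁ are linearly independent, so a₁b₁ᵀ and a₂b₂ᵀ must span the same plane of matrices: they are the rank-1 matrices of the form x·S₀ + y·S₁.
The 2×2 minor of x·S₀ + y·S₁ on rows {0,1}, columns {0,1} is −18·x² + 18·xy + 36·y² = (-18)·(x − 2·y)(x + y), vanishing at (x:y) = (2:1) and (1:-1).
M₁ = 2·S₀ + S₁ = [[-9, 18, 9], [27, -54, -27]] = (-9)·[1, -3][1, -2, -1]ᵀ and M₂ = S₀ − S₁ = [[6, -3, 0], [-6, 3, 0]] = 3·[1, -1][2, -1, 0]ᵀ, so take a₁ = [1, -3], b₁ = [1, -2, -1], a₂ = [1, -1], b₂ = [2, -1, 0].
Each slice is an integer combination of E₁ = a₁b₁ᵀ and E₂ = a₂b₂ᵀ: S₀ = −3·E₁ + E₂, S₁ = −3·E₁ − 2·E₂, S₂ = E₁ − E₂; reading off coefficients, c₁ = [-3, -3, 1] and c₂ = [1, -2, -1].
Hence T = [1, -3] ∘ [1, -2, -1] ∘ [-3, -3, 1] + [1, -1] ∘ [2, -1, 0] ∘ [1, -2, -1], so rank(T) ≤ 2.
These bounds meet, so rank(T) = 2.

2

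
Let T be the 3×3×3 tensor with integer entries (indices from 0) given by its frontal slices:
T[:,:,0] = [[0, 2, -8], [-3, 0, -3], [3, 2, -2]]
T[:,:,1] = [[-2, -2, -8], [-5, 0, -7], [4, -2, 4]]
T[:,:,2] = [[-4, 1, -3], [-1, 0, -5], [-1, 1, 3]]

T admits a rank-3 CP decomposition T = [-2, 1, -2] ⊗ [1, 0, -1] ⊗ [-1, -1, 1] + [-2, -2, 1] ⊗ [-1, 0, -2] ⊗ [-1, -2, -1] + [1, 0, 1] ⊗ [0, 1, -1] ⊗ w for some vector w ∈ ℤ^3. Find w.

w = [2, -2, 1]

Subtract the known terms from T to get the rank-1 residual R = [1, 0, 1] ⊗ [0, 1, -1] ⊗ w, so R[i,j,k] = a[i]·b[j]·w[k]. Pick indices with nonzero a[0]·b[1] = (1)·(1) = 1. Only the fibre through (0,1,·) is needed: R[0,1,:] = T[0,1,:] − Σₗ aₗ[0]bₗ[1]cₗ = [2, -2, 1] − (-2)·(0)·[-1, -1, 1] − (-2)·(0)·[-1, -2, -1] = [2, -2, 1]. Then w[k] = R[0,1,k] / 1 for each k, giving w = [2, -2, 1] / 1 = [2, -2, 1].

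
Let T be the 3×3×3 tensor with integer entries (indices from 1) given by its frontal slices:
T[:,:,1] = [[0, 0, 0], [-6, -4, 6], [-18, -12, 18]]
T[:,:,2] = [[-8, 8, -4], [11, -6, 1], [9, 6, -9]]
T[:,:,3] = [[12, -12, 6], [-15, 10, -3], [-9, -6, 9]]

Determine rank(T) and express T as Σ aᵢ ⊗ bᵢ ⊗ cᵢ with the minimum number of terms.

Lower bound: in the mode-3 unfolding of T (rows indexed by k, columns by (i,j)) the 2×2 minor on rows k ∈ {1, 2}, columns (i,j) ∈ {(1,1), (2,1)} is det [[0, -6], [-8, 11]] = -48 ≠ 0, so that unfolding has rank ≥ 2 and hence rank(T) ≥ 2 (CP rank is at least every unfolding rank, though it can be larger).
Upper bound: with S_k = T[:,:,k], the two rank-1 terms a₁b₁ᵀ, a₂b₂ᵀ are the rank-1 members of the pencil x·S₁ + y·S₂.
The 2×2 minor of x·S₁ + y·S₂ on rows {1,2}, columns {1,2} is 80·xy − 40·y² = 40·(2·x − y)(y), vanishing at (x:y) = (1:2) and (1:0).
M₁ = S₁ + 2·S₂ = [[-16, 16, -8], [16, -16, 8], [0, 0, 0]] = (-8)·[1, -1, 0][2, -2, 1]ᵀ and M₂ = S₁ = [[0, 0, 0], [-6, -4, 6], [-18, -12, 18]] = (-2)·[0, 1, 3][3, 2, -3]ᵀ, so take a₁ = [1, -1, 0], b₁ = [2, -2, 1], a₂ = [0, 1, 3], b₂ = [3, 2, -3].
Each slice is an integer combination of E₁ = a₁b₁ᵀ and E₂ = a₂b₂ᵀ: S₁ = −2·E₂, S₂ = −4·E₁ + E₂, S₃ = 6·E₁ − E₂; reading off coefficients, c₁ = [0, -4, 6] and c₂ = [-2, 1, -1].
Hence T = [1, -1, 0] ⊗ [2, -2, 1] ⊗ [0, -4, 6] + [0, 1, 3] ⊗ [3, 2, -3] ⊗ [-2, 1, -1], so rank(T) ≤ 2.
These bounds meet, so rank(T) = 2.

rank(T) = 2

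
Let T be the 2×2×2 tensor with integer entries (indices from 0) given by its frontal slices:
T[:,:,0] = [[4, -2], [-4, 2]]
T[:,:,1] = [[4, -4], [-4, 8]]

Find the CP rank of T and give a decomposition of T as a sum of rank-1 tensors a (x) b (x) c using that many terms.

Lower bound: the mode-3 unfolding of T (rows indexed by k, columns by (i,j) = (0,0), (0,1), (1,0), (1,1)) is [[4, -2, -4, 2], [4, -4, -4, 8]].
There the 2×2 minor on rows k ∈ {0, 1}, columns (i,j) ∈ {(0,0), (0,1)} is det [[4, -2], [4, -4]] = -8 ≠ 0, so this unfolding has rank ≥ 2; CP rank is at least every unfolding rank, so rank(T) ≥ 2. (Unfolding ranks only ever bound the CP rank from below — rank(T) can be strictly larger than all of them — so the matching upper bound has to come from an explicit 2-term decomposition.)
Upper bound — finding two terms. Write S_k = T[:,:,k] for the frontal slices: S₀ = [[4, -2], [-4, 2]], S₁ = [[4, -4], [-4, 8]].
If T = a₁ (x) b₁ (x) c₁ + a₂ (x) b₂ (x) c₂ then each S_k = c₁[k]·a₁b₁ᵀ + c₂[k]·a₂b₂ᵀ. S₀ and S₁ are linearly independent, so a₁b₁ᵀ and a₂b₂ᵀ must span the same plane of matrices: they are the rank-1 matrices of the form x·S₀ + y·S₁.
det(x·S₀ + y·S₁) is 16·xy + 16·y² = 16·(y)(x + y), vanishing at (x:y) = (1:0) and (1:-1).
M₁ = S₀ = [[4, -2], [-4, 2]] = 2·[1, -1][2, -1]ᵀ and M₂ = S₀ − S₁ = [[0, 2], [0, -6]] = 2·[1, -3][0, 1]ᵀ, so take a₁ = [1, -1], b₁ = [2, -1], a₂ = [1, -3], b₂ = [0, 1].
Each slice is an integer combination of E₁ = a₁b₁ᵀ and E₂ = a₂b₂ᵀ: S₀ = 2·E₁, S₁ = 2·E₁ − 2·E₂; reading off coefficients, c₁ = [2, 2] and c₂ = [0, -2].
Hence T = [1, -1] (x) [2, -1] (x) [2, 2] + [1, -3] (x) [0, 1] (x) [0, -2], so rank(T) ≤ 2.
These bounds meet, so rank(T) = 2.

rank(T) = 2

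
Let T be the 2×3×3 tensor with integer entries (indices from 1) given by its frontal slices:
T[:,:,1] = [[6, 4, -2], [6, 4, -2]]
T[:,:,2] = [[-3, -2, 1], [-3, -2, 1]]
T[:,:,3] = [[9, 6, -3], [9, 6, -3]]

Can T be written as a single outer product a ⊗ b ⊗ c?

If T = a ⊗ b ⊗ c then every fibre of T is a multiple of the corresponding factor, so read the factors off the fibres through the nonzero entry T[1,1,1] = 6.
The mode-1 fibre T[:,1,1] = [6, 6] gives a = [1, 1] (primitive direction); the mode-2 fibre T[1,:,1] = [6, 4, -2] gives b = [3, 2, -1]; then c[k] = T[1,1,k] / (a[1]·b[1]) = [6, -3, 9] / 3 = [2, -1, 3].
Expanding [1, 1] ⊗ [3, 2, -1] ⊗ [2, -1, 3] reproduces all 18 entries of T, so T = [1, 1] ⊗ [3, 2, -1] ⊗ [2, -1, 3] and rank(T) ≤ 1.
Equivalently every frontal slice T[:,:,k] is c[k] times the rank-1 matrix [1, 1] ⊗ [3, 2, -1]. So T has rank 1 (it is nonzero).

Yes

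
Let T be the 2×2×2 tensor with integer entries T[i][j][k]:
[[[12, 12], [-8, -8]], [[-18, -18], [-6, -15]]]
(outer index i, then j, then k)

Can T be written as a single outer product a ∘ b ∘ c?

The mode-3 unfolding of T (rows indexed by k, columns by (i,j) = (0,0), (0,1), (1,0), (1,1)) is [[12, -8, -18, -6], [12, -8, -18, -15]].
There the 2×2 minor on rows k ∈ {0, 1}, columns (i,j) ∈ {(0,0), (1,1)} is det [[12, -6], [12, -15]] = -108 ≠ 0, so this unfolding has rank ≥ 2; CP rank is at least every unfolding rank, so rank(T) ≥ 2.
In particular rank(T) ≥ 2 > 1, so T is not rank-1.

No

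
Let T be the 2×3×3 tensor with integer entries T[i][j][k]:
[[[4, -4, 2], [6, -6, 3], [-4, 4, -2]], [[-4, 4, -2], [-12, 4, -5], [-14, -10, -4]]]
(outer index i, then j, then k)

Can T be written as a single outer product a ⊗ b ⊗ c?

The mode-3 unfolding of T (rows indexed by k, columns by (i,j) = (0,0), (0,1), (0,2), (1,0), (1,1), (1,2)) is [[4, 6, -4, -4, -12, -14], [-4, -6, 4, 4, 4, -10], [2, 3, -2, -2, -5, -4]].
There the 2×2 minor on rows k ∈ {0, 1}, columns (i,j) ∈ {(0,0), (1,1)} is det [[4, -12], [-4, 4]] = -32 ≠ 0, so this unfolding has rank ≥ 2; CP rank is at least every unfolding rank, so rank(T) ≥ 2.
In particular rank(T) ≥ 2 > 1, so T is not rank-1.

No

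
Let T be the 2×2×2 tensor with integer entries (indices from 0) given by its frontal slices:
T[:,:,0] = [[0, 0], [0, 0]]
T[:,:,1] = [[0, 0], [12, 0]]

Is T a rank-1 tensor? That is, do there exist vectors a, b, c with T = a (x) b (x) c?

Yes

The mode-1 fibre T[:,0,1] = [0, 12] gives a = [0, 1] (primitive direction); the mode-2 fibre T[1,:,1] = [12, 0] gives b = [1, 0]; then c[k] = T[1,0,k] / (a[1]·b[0]) = [0, 12] / 1 = [0, 12].
Expanding [0, 1] (x) [1, 0] (x) [0, 12] reproduces all 8 entries of T, so T = [0, 1] (x) [1, 0] (x) [0, 12] and rank(T) ≤ 1.
Equivalently every frontal slice T[:,:,k] is c[k] times the rank-1 matrix [0, 1] (x) [1, 0]. So T has rank 1 (it is nonzero).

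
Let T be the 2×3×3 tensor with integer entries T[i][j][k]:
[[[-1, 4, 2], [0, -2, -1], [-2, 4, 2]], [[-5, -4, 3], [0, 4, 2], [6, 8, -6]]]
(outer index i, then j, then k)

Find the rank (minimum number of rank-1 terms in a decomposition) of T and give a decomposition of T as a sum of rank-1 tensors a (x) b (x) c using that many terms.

rank(T) = 3

Lower bound: the mode-2 unfolding of T (rows indexed by j, columns by (i,k) = (0,0), (0,1), (0,2), (1,0), (1,1), (1,2)) is [[-1, 4, 2, -5, -4, 3], [0, -2, -1, 0, 4, 2], [-2, 4, 2, 6, 8, -6]].
There the 3×3 minor on rows j ∈ {0, 1, 2}, columns (i,k) ∈ {(0,0), (0,1), (1,0)} is det [[-1, 4, -5], [0, -2, 0], [-2, 4, 6]] = 32 ≠ 0, so this unfolding has rank ≥ 3; CP rank is at least every unfolding rank, so rank(T) ≥ 3. (This is only a lower bound: in general the CP rank may exceed every unfolding rank, so we still need to exhibit 3 rank-1 terms summing to T.)
Upper bound: T is a sum of 3 rank-1 terms, T = (0, 1) (x) (1, 0, -2) (x) (-4, -2, 4) + (1, -2) (x) (1, -1, 0) (x) (0, 2, 1) + (1, 1) (x) (1, 0, 2) (x) (-1, 2, 1) (written with every a and b primitive with positive leading entry and the scale carried by c; CP decompositions are not unique, and this one is verified by expanding entrywise), so rank(T) ≤ 3.
These bounds meet, so rank(T) = 3.
Check entry T[1,2,2] = -6: (1)·(-2)·(4) + (-2)·(0)·(1) + (1)·(2)·(1) = -6.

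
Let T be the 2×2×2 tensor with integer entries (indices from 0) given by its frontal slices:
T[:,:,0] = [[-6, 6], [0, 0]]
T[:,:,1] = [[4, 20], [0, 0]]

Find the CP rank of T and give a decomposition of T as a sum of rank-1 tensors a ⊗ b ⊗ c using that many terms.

Lower bound: the mode-3 unfolding of T (rows indexed by k, columns by (i,j) = (0,0), (0,1), (1,0), (1,1)) is [[-6, 6, 0, 0], [4, 20, 0, 0]].
There the 2×2 minor on rows k ∈ {0, 1}, columns (i,j) ∈ {(0,0), (0,1)} is det [[-6, 6], [4, 20]] = -144 ≠ 0, so this unfolding has rank ≥ 2; CP rank is at least every unfolding rank, so rank(T) ≥ 2. (Flattening ranks never certify an upper bound on CP rank; for that we must actually write T with 2 rank-1 terms.)
Upper bound — finding two terms. Every mode-1 slice of T is a multiple of one matrix: T[i,:,:] = a[i]·M with a = (1, 0) and M = [[-6, 4], [6, 20]] (rows indexed by j, columns by k). So it suffices to write M as a sum of two rank-1 matrices.
Splitting M by its rows (j = 0, 1), M = (1, 0)(-6, 4)ᵀ + (0, 1)(6, 20)ᵀ.
Hence T = (1, 0) ⊗ (1, 0) ⊗ (-6, 4) + (1, 0) ⊗ (0, 1) ⊗ (6, 20), so rank(T) ≤ 2.
These bounds meet, so rank(T) = 2.

rank(T) = 2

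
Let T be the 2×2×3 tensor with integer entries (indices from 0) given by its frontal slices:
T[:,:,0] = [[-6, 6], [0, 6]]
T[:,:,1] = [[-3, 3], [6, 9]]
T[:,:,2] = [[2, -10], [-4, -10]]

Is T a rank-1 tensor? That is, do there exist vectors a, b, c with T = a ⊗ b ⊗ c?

The mode-3 unfolding of T (rows indexed by k, columns by (i,j) = (0,0), (0,1), (1,0), (1,1)) is [[-6, 6, 0, 6], [-3, 3, 6, 9], [2, -10, -4, -10]].
There the 3×3 minor on rows k ∈ {0, 1, 2}, columns (i,j) ∈ {(0,0), (0,1), (1,0)} is det [[-6, 6, 0], [-3, 3, 6], [2, -10, -4]] = -288 ≠ 0, so this unfolding has rank ≥ 3; CP rank is at least every unfolding rank, so rank(T) ≥ 3.
In particular rank(T) ≥ 3 > 1, so T is not rank-1.

No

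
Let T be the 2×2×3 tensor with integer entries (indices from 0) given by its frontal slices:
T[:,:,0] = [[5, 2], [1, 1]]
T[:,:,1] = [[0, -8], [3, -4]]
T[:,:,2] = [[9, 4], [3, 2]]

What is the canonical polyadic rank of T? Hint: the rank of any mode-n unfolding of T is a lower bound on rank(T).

3

Lower bound: in the mode-3 unfolding of T (rows indexed by k, columns by (i,j)) the 3×3 minor on rows k ∈ {0, 1, 2}, columns (i,j) ∈ {(0,0), (0,1), (1,0)} is det [[5, 2, 1], [0, -8, 3], [9, 4, 3]] = -54 ≠ 0, so that unfolding has rank ≥ 3 and hence rank(T) ≥ 3 (CP rank is at least every unfolding rank, though it can be larger).
Upper bound: T is a sum of 3 rank-1 terms, T = (1, -1) (x) (1, 0) (x) (1, -2, 1) + (2, 1) (x) (1, -1) (x) (1, 2, 2) + (2, 1) (x) (1, 2) (x) (1, -1, 2) (written with every a and b primitive with positive leading entry and the scale carried by c; CP decompositions are not unique, and this one is verified by expanding entrywise), so rank(T) ≤ 3.
These bounds meet, so rank(T) = 3.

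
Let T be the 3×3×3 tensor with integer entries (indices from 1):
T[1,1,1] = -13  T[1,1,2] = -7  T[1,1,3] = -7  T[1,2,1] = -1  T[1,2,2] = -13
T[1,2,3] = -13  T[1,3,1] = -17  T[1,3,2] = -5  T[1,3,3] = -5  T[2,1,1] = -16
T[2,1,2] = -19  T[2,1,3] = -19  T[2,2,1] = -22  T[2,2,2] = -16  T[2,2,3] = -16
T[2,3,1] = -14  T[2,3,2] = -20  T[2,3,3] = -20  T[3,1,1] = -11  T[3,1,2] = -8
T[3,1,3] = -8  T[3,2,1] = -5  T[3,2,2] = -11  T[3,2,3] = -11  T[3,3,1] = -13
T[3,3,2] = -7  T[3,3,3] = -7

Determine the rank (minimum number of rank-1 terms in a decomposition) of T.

2

Lower bound: in the mode-3 unfolding of T (rows indexed by k, columns by (i,j)) the 2×2 minor on rows k ∈ {1, 2}, columns (i,j) ∈ {(1,1), (1,2)} is det [[-13, -1], [-7, -13]] = 162 ≠ 0, so that unfolding has rank ≥ 2 and hence rank(T) ≥ 2 (CP rank is at least every unfolding rank, though it can be larger).
Upper bound: with S_k = T[:,:,k], the two rank-1 terms a₁b₁ᵀ, a₂b₂ᵀ are the rank-1 members of the pencil x·S₁ + y·S₂.
The 2×2 minor of x·S₁ + y·S₂ on rows {1,2}, columns {1,2} is 270·x² + 135·xy − 135·y² = 135·(2·x − y)(x + y), vanishing at (x:y) = (1:2) and (1:-1).
M₁ = S₁ + 2·S₂ = [[-27, -27, -27], [-54, -54, -54], [-27, -27, -27]] = (-27)·(1, 2, 1)(1, 1, 1)ᵀ and M₂ = S₁ − S₂ = [[-6, 12, -12], [3, -6, 6], [-3, 6, -6]] = (-3)·(2, -1, 1)(1, -2, 2)ᵀ, so take a₁ = (1, 2, 1), b₁ = (1, 1, 1), a₂ = (2, -1, 1), b₂ = (1, -2, 2).
Each slice is an integer combination of E₁ = a₁b₁ᵀ and E₂ = a₂b₂ᵀ: S₁ = −9·E₁ − 2·E₂, S₂ = −9·E₁ + E₂, S₃ = −9·E₁ + E₂; reading off coefficients, c₁ = (-9, -9, -9) and c₂ = (-2, 1, 1).
Hence T = (1, 2, 1) ⊗ (1, 1, 1) ⊗ (-9, -9, -9) + (2, -1, 1) ⊗ (1, -2, 2) ⊗ (-2, 1, 1), so rank(T) ≤ 2.
These bounds meet, so rank(T) = 2.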